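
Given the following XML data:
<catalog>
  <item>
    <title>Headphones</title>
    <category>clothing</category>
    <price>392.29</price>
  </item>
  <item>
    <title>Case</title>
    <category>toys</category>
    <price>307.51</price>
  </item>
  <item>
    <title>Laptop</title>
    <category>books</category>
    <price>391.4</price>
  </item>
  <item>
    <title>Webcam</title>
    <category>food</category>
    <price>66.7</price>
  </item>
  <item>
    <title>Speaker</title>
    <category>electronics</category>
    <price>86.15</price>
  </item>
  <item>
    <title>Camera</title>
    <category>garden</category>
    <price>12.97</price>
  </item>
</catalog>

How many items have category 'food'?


Scanning <item> elements for <category>food</category>:
  Item 4: Webcam -> MATCH
Count: 1

ANSWER: 1


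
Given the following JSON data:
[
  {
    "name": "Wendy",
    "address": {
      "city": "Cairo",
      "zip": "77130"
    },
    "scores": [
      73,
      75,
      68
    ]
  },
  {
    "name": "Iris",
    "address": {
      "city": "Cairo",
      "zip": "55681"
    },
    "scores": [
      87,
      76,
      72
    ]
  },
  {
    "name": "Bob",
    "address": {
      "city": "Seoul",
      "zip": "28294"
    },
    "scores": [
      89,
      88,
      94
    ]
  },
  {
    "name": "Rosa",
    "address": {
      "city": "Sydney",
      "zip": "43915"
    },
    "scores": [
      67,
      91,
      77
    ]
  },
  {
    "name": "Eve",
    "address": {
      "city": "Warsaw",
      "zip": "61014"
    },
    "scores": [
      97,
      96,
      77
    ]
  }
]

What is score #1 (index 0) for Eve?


Path: records[4].scores[0]
Value: 97

ANSWER: 97


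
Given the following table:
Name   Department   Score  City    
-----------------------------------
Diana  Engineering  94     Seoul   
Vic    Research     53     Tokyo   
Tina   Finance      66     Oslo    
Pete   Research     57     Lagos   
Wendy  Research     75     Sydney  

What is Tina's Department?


Row 3: Tina
Department = Finance

ANSWER: Finance


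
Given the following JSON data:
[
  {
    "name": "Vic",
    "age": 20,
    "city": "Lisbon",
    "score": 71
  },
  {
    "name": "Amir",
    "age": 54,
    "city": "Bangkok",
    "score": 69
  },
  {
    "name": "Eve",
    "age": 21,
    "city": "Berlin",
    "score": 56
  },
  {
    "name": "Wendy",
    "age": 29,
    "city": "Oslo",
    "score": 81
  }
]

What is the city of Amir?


Looking up record where name = Amir
Record index: 1
Field 'city' = Bangkok

ANSWER: Bangkok


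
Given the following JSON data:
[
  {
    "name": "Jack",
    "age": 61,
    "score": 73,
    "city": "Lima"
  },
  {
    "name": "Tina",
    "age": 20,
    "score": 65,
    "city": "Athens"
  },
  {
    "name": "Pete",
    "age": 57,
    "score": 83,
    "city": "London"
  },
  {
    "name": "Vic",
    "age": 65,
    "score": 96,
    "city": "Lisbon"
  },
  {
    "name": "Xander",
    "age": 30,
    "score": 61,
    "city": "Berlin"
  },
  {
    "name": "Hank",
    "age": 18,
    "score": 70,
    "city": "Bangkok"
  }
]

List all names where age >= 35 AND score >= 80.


Checking both conditions:
  Jack (age=61, score=73) -> no
  Tina (age=20, score=65) -> no
  Pete (age=57, score=83) -> YES
  Vic (age=65, score=96) -> YES
  Xander (age=30, score=61) -> no
  Hank (age=18, score=70) -> no


ANSWER: Pete, Vic


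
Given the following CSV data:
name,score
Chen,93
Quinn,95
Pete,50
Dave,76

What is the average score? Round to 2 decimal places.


Scores: 93, 95, 50, 76
Sum = 314
Count = 4
Average = 314 / 4 = 78.50

ANSWER: 78.50


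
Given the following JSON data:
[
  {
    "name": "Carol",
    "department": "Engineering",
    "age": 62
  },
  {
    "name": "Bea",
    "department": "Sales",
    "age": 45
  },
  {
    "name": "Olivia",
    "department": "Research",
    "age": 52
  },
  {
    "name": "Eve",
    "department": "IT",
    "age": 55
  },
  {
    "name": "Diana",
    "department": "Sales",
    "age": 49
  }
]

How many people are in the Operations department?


Scanning records for department = Operations
  No matches found
Count: 0

ANSWER: 0


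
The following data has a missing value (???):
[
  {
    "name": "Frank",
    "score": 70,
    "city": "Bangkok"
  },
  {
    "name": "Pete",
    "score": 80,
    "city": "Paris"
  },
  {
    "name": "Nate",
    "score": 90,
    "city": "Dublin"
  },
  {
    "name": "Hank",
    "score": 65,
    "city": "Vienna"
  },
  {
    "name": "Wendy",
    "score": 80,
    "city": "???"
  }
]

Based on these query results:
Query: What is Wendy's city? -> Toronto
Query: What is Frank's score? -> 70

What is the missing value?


The missing value is Wendy's city
From query: Wendy's city = Toronto

ANSWER: Toronto


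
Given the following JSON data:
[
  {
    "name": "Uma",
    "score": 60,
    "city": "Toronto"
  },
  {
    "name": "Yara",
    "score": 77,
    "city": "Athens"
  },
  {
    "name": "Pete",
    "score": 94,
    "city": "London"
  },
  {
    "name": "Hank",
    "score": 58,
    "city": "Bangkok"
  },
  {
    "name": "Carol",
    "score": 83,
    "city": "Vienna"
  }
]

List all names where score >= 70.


Filtering records where score >= 70:
  Uma (score=60) -> no
  Yara (score=77) -> YES
  Pete (score=94) -> YES
  Hank (score=58) -> no
  Carol (score=83) -> YES


ANSWER: Yara, Pete, Carol


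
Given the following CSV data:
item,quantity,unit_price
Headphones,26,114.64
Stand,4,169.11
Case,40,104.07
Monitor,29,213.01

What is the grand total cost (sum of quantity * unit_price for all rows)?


Computing row totals:
  Headphones: 26 * 114.64 = 2980.64
  Stand: 4 * 169.11 = 676.44
  Case: 40 * 104.07 = 4162.8
  Monitor: 29 * 213.01 = 6177.29
Grand total = 2980.64 + 676.44 + 4162.8 + 6177.29 = 13997.17

ANSWER: 13997.17


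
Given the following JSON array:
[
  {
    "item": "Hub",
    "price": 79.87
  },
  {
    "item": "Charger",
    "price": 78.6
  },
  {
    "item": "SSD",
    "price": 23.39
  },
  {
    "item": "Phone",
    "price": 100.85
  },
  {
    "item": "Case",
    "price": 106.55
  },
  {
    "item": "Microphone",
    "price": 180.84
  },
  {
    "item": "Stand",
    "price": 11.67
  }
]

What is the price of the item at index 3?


Array index 3 -> Phone
price = 100.85

ANSWER: 100.85


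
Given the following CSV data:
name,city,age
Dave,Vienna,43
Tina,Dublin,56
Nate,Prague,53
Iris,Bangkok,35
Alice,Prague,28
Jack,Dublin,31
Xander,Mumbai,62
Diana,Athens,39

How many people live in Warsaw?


Scanning city column for 'Warsaw':
Total matches: 0

ANSWER: 0


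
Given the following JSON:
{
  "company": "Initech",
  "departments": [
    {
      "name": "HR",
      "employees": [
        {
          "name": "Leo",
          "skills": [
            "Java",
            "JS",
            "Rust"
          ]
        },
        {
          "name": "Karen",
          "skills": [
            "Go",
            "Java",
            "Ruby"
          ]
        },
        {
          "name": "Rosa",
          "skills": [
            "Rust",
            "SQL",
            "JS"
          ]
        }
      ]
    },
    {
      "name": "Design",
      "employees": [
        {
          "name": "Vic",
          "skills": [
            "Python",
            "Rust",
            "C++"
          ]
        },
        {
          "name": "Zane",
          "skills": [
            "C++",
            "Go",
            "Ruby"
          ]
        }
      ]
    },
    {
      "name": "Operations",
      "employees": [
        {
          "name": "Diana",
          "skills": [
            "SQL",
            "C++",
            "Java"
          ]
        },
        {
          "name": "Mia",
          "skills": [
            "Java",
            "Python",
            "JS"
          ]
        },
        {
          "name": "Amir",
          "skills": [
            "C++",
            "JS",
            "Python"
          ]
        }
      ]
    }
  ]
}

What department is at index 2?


Path: departments[2].name
Value: Operations

ANSWER: Operations


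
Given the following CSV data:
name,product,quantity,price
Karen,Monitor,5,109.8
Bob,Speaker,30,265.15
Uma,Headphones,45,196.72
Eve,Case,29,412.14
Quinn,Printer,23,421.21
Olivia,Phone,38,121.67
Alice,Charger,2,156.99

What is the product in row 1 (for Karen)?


Row 1: Karen
Column 'product' = Monitor

ANSWER: Monitor


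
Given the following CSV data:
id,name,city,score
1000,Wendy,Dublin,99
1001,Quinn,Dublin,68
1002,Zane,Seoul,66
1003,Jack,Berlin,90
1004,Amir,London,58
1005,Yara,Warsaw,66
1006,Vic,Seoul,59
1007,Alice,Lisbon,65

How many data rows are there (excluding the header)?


Counting rows (excluding header):
Header: id,name,city,score
Data rows: 8

ANSWER: 8


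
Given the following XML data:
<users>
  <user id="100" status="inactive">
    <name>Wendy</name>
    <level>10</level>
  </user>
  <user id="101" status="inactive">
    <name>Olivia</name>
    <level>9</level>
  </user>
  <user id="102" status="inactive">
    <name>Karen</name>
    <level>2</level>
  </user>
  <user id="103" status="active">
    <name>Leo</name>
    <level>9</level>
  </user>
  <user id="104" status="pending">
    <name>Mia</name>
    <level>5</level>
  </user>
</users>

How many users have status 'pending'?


Counting users with status='pending':
  Mia (id=104) -> MATCH
Count: 1

ANSWER: 1


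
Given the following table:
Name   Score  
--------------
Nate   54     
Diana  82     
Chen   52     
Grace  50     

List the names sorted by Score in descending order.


Sorting by Score (descending):
  Diana: 82
  Nate: 54
  Chen: 52
  Grace: 50


ANSWER: Diana, Nate, Chen, Grace


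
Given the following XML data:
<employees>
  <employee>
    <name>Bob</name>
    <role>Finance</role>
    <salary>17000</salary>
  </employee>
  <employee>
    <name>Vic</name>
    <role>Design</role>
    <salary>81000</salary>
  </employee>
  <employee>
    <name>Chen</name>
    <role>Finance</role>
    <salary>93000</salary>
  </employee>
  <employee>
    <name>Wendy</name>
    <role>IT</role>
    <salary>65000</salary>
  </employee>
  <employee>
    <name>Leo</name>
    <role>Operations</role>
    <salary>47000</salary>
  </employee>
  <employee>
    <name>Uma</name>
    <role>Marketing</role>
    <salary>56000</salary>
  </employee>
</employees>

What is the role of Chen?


Searching for <employee> with <name>Chen</name>
Found at position 3
<role>Finance</role>

ANSWER: Finance


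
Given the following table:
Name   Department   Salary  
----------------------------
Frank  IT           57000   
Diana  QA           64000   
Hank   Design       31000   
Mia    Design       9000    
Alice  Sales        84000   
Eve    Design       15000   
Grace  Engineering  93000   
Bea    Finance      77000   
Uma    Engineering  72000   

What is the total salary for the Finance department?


Finance department members:
  Bea: 77000
Total = 77000 = 77000

ANSWER: 77000


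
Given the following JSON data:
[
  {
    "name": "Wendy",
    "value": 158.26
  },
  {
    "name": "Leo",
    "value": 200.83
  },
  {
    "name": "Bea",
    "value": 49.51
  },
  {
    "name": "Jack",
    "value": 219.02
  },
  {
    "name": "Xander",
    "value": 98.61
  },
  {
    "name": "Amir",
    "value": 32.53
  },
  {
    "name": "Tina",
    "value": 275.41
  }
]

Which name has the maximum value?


Comparing values:
  Wendy: 158.26
  Leo: 200.83
  Bea: 49.51
  Jack: 219.02
  Xander: 98.61
  Amir: 32.53
  Tina: 275.41
Maximum: Tina (275.41)

ANSWER: Tina


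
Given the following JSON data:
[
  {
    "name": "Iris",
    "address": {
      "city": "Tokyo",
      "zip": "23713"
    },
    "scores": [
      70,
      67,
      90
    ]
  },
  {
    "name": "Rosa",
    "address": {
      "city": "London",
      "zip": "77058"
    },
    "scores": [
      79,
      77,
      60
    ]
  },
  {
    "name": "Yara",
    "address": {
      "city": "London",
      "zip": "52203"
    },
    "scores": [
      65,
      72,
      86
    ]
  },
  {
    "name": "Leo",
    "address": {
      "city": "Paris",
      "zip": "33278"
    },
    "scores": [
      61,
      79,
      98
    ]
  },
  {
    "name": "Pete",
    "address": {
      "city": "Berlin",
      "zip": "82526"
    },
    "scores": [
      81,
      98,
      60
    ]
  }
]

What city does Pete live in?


Path: records[4].address.city
Value: Berlin

ANSWER: Berlin


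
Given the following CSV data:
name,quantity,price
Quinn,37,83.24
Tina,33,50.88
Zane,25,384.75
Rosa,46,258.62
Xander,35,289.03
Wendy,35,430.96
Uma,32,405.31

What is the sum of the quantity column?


Values in 'quantity' column:
  Row 1: 37
  Row 2: 33
  Row 3: 25
  Row 4: 46
  Row 5: 35
  Row 6: 35
  Row 7: 32
Sum = 37 + 33 + 25 + 46 + 35 + 35 + 32 = 243

ANSWER: 243


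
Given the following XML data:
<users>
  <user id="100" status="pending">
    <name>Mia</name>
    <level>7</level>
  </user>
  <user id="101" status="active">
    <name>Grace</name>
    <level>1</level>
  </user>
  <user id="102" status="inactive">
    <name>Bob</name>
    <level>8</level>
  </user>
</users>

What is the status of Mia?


Finding user with name = Mia
user id="100" status="pending"

ANSWER: pending


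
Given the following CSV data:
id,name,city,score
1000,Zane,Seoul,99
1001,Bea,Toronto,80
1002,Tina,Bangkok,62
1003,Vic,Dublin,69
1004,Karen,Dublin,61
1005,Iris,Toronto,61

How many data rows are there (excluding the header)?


Counting rows (excluding header):
Header: id,name,city,score
Data rows: 6

ANSWER: 6


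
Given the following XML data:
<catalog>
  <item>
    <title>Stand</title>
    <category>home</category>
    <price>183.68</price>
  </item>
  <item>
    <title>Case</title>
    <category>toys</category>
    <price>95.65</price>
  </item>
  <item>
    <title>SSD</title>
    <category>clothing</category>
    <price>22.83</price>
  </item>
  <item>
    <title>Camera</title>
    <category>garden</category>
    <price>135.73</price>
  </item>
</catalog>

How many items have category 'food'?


Scanning <item> elements for <category>food</category>:
Count: 0

ANSWER: 0


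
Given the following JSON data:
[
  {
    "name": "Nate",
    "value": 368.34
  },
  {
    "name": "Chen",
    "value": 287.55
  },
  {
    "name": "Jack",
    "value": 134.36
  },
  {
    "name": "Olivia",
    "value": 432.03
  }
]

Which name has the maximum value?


Comparing values:
  Nate: 368.34
  Chen: 287.55
  Jack: 134.36
  Olivia: 432.03
Maximum: Olivia (432.03)

ANSWER: Olivia


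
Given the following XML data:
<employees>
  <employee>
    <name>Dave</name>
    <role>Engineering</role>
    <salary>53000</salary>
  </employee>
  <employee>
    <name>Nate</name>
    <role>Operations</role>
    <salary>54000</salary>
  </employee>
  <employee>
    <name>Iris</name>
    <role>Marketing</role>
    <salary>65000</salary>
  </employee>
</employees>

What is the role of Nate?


Searching for <employee> with <name>Nate</name>
Found at position 2
<role>Operations</role>

ANSWER: Operations


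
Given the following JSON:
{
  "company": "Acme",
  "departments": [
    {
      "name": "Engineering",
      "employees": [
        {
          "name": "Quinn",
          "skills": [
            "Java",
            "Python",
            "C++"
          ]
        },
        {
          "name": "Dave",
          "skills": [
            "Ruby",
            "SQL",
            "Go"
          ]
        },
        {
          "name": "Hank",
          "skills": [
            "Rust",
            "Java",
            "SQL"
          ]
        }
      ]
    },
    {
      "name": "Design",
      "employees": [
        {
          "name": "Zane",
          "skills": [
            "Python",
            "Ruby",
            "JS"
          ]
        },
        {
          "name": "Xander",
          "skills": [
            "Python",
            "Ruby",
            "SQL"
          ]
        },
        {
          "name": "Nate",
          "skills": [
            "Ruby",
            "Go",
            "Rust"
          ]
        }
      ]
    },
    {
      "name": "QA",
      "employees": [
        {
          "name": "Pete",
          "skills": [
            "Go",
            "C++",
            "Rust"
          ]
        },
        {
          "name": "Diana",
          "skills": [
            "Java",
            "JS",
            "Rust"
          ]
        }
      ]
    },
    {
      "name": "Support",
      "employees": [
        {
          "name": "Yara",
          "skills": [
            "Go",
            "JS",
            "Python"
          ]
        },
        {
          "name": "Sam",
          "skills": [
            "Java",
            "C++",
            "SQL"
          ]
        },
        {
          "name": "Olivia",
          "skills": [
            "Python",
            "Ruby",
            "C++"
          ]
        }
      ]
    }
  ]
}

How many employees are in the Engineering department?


Path: departments[0].employees
Count: 3

ANSWER: 3


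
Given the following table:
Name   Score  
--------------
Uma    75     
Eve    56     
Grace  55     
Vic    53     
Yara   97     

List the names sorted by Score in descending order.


Sorting by Score (descending):
  Yara: 97
  Uma: 75
  Eve: 56
  Grace: 55
  Vic: 53


ANSWER: Yara, Uma, Eve, Grace, Vic


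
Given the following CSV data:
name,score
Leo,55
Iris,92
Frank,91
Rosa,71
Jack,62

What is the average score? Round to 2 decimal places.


Scores: 55, 92, 91, 71, 62
Sum = 371
Count = 5
Average = 371 / 5 = 74.20

ANSWER: 74.20


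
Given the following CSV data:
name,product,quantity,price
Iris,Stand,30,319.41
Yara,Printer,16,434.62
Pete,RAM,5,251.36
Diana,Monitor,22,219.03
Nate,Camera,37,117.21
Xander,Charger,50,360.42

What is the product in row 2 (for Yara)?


Row 2: Yara
Column 'product' = Printer

ANSWER: Printer


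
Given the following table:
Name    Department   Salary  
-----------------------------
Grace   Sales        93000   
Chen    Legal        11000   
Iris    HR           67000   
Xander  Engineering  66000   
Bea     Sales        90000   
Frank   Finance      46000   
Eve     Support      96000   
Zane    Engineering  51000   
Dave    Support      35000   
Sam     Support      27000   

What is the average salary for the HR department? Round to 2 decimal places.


HR department members:
  Iris: 67000
Sum = 67000
Count = 1
Average = 67000 / 1 = 67000.00

ANSWER: 67000.00


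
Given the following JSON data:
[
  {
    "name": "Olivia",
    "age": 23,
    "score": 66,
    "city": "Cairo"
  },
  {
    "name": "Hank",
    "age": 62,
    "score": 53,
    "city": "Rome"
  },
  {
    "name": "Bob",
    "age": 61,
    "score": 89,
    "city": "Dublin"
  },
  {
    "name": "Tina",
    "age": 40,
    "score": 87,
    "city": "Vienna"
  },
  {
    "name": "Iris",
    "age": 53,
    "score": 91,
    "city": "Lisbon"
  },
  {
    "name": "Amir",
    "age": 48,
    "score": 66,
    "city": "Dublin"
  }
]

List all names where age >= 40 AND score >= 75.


Checking both conditions:
  Olivia (age=23, score=66) -> no
  Hank (age=62, score=53) -> no
  Bob (age=61, score=89) -> YES
  Tina (age=40, score=87) -> YES
  Iris (age=53, score=91) -> YES
  Amir (age=48, score=66) -> no


ANSWER: Bob, Tina, Iris


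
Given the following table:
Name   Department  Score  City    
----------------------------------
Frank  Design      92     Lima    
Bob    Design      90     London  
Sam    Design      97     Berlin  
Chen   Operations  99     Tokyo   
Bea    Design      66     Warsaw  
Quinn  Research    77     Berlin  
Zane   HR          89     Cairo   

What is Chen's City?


Row 4: Chen
City = Tokyo

ANSWER: Tokyo


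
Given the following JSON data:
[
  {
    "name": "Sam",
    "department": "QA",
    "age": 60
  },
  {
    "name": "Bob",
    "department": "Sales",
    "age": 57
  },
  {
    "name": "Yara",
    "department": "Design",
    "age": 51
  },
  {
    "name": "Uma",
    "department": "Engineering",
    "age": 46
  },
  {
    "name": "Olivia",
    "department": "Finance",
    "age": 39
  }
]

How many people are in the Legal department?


Scanning records for department = Legal
  No matches found
Count: 0

ANSWER: 0


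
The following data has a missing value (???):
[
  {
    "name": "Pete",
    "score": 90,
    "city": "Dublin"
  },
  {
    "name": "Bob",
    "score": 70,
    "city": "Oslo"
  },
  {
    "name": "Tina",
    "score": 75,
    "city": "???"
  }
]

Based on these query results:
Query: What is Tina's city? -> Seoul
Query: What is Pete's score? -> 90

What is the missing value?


The missing value is Tina's city
From query: Tina's city = Seoul

ANSWER: Seoul


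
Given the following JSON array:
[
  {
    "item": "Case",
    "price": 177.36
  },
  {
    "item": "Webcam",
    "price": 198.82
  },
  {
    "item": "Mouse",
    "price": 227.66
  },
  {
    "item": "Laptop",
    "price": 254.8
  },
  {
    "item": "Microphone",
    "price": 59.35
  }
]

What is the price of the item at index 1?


Array index 1 -> Webcam
price = 198.82

ANSWER: 198.82


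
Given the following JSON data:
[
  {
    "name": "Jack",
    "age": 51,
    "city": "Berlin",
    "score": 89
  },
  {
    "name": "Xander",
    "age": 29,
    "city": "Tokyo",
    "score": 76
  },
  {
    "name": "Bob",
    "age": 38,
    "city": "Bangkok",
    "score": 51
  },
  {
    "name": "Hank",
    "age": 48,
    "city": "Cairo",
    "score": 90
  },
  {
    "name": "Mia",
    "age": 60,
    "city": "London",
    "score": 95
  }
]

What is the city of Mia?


Looking up record where name = Mia
Record index: 4
Field 'city' = London

ANSWER: London


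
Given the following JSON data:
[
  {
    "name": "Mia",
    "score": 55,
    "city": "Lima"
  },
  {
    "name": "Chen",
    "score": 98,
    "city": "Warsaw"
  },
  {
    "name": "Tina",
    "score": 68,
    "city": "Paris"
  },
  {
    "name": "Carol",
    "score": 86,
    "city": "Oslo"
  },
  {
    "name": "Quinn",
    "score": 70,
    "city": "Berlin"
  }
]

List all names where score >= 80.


Filtering records where score >= 80:
  Mia (score=55) -> no
  Chen (score=98) -> YES
  Tina (score=68) -> no
  Carol (score=86) -> YES
  Quinn (score=70) -> no


ANSWER: Chen, Carol


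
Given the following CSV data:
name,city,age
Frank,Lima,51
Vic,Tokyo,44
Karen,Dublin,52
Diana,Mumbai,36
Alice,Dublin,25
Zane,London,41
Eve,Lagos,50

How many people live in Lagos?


Scanning city column for 'Lagos':
  Row 7: Eve -> MATCH
Total matches: 1

ANSWER: 1


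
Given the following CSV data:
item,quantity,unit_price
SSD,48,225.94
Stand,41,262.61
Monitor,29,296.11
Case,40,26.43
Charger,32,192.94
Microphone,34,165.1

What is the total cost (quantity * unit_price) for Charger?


Row: Charger
quantity = 32
unit_price = 192.94
total = 32 * 192.94 = 6174.08

ANSWER: 6174.08


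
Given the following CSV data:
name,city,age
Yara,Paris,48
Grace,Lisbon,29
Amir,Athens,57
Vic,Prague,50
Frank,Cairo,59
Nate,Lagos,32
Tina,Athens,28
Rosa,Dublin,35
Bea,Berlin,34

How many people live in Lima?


Scanning city column for 'Lima':
Total matches: 0

ANSWER: 0


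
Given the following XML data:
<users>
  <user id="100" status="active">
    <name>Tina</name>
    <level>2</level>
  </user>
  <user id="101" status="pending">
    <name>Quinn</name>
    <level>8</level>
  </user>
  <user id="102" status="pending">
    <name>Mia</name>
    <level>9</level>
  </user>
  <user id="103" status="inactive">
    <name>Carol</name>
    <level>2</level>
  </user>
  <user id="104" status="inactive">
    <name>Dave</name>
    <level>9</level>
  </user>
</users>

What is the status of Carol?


Finding user with name = Carol
user id="103" status="inactive"

ANSWER: inactive


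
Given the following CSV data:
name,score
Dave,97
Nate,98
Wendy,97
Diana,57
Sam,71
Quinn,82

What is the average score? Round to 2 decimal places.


Scores: 97, 98, 97, 57, 71, 82
Sum = 502
Count = 6
Average = 502 / 6 = 83.67

ANSWER: 83.67


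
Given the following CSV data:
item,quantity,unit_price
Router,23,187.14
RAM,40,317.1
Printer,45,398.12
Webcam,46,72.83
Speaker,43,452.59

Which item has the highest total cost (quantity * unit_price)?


Computing row totals:
  Router: 4304.22
  RAM: 12684.0
  Printer: 17915.4
  Webcam: 3350.18
  Speaker: 19461.37
Maximum: Speaker (19461.37)

ANSWER: Speaker


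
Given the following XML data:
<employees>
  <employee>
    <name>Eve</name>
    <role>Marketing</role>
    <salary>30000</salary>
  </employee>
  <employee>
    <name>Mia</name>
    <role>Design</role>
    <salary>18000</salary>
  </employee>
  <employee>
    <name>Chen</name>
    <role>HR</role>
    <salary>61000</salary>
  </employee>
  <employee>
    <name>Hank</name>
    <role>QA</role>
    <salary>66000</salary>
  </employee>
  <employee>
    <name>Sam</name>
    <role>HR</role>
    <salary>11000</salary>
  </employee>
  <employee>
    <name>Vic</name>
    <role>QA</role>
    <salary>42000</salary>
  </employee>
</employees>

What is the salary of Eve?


Searching for <employee> with <name>Eve</name>
Found at position 1
<salary>30000</salary>

ANSWER: 30000


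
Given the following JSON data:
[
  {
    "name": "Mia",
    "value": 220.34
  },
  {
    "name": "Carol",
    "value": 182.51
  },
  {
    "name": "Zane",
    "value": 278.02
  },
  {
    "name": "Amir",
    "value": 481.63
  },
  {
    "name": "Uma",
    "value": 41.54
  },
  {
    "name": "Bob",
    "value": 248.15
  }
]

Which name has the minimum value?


Comparing values:
  Mia: 220.34
  Carol: 182.51
  Zane: 278.02
  Amir: 481.63
  Uma: 41.54
  Bob: 248.15
Minimum: Uma (41.54)

ANSWER: Uma


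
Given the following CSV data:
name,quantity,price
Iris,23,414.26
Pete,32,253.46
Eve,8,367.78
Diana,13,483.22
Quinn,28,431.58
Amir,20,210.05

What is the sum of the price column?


Values in 'price' column:
  Row 1: 414.26
  Row 2: 253.46
  Row 3: 367.78
  Row 4: 483.22
  Row 5: 431.58
  Row 6: 210.05
Sum = 414.26 + 253.46 + 367.78 + 483.22 + 431.58 + 210.05 = 2160.35

ANSWER: 2160.35


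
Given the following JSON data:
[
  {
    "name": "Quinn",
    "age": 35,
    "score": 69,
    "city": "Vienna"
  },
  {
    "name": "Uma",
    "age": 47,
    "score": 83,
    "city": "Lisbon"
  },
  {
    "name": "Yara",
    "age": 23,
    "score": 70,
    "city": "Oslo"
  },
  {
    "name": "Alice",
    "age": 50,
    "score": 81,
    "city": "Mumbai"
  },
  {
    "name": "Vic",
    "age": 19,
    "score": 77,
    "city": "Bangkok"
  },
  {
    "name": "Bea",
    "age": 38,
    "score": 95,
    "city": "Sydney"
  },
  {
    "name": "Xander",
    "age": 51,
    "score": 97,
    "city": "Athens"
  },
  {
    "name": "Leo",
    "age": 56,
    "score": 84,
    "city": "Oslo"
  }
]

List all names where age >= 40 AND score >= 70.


Checking both conditions:
  Quinn (age=35, score=69) -> no
  Uma (age=47, score=83) -> YES
  Yara (age=23, score=70) -> no
  Alice (age=50, score=81) -> YES
  Vic (age=19, score=77) -> no
  Bea (age=38, score=95) -> no
  Xander (age=51, score=97) -> YES
  Leo (age=56, score=84) -> YES


ANSWER: Uma, Alice, Xander, Leo


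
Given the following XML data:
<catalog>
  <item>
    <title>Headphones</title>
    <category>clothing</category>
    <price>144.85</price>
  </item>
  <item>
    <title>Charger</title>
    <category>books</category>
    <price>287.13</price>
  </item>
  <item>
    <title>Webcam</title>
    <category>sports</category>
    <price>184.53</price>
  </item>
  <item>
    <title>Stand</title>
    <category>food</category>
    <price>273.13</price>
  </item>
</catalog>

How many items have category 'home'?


Scanning <item> elements for <category>home</category>:
Count: 0

ANSWER: 0


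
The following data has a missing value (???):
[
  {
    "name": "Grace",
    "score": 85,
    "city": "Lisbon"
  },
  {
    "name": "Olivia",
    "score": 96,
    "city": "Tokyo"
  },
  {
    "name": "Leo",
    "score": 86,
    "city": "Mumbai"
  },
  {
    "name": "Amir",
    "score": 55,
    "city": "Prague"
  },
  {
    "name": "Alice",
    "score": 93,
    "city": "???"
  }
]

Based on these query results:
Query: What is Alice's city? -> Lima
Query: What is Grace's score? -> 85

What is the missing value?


The missing value is Alice's city
From query: Alice's city = Lima

ANSWER: Lima


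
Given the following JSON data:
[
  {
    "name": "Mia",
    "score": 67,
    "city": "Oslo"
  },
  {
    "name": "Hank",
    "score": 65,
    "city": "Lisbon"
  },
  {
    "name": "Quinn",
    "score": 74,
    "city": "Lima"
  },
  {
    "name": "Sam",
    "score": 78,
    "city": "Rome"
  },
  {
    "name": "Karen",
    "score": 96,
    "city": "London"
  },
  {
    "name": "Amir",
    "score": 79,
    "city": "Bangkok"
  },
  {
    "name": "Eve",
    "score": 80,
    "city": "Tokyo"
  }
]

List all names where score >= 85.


Filtering records where score >= 85:
  Mia (score=67) -> no
  Hank (score=65) -> no
  Quinn (score=74) -> no
  Sam (score=78) -> no
  Karen (score=96) -> YES
  Amir (score=79) -> no
  Eve (score=80) -> no


ANSWER: Karen


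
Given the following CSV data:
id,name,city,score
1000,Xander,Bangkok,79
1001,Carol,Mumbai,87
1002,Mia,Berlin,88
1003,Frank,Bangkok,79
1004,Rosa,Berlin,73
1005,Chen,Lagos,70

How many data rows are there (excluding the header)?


Counting rows (excluding header):
Header: id,name,city,score
Data rows: 6

ANSWER: 6


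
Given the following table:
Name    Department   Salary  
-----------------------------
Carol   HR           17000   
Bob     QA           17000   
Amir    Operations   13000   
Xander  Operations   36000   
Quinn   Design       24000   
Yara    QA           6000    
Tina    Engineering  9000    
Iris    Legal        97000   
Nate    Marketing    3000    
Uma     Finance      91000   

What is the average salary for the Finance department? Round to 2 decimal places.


Finance department members:
  Uma: 91000
Sum = 91000
Count = 1
Average = 91000 / 1 = 91000.00

ANSWER: 91000.00


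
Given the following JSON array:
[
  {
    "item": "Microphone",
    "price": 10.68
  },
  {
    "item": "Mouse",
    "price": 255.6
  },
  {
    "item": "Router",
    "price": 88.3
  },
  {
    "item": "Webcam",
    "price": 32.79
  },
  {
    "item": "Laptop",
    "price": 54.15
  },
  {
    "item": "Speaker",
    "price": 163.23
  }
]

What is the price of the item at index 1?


Array index 1 -> Mouse
price = 255.6

ANSWER: 255.6


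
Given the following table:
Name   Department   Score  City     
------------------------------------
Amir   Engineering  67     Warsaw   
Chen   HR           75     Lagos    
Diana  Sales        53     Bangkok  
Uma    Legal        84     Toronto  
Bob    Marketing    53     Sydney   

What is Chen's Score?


Row 2: Chen
Score = 75

ANSWER: 75


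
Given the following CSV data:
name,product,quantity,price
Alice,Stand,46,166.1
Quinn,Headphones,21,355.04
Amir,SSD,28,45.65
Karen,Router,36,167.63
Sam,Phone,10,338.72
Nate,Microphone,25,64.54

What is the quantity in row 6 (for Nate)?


Row 6: Nate
Column 'quantity' = 25

ANSWER: 25


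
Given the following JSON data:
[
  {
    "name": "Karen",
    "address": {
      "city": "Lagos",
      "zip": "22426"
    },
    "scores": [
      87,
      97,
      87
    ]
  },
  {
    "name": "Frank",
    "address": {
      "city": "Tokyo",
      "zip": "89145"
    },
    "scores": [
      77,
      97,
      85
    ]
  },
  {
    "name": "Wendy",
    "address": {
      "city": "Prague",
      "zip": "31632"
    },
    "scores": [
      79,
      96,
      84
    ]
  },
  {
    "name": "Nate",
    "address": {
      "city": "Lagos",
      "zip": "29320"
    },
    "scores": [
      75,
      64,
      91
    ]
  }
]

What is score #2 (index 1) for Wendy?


Path: records[2].scores[1]
Value: 96

ANSWER: 96


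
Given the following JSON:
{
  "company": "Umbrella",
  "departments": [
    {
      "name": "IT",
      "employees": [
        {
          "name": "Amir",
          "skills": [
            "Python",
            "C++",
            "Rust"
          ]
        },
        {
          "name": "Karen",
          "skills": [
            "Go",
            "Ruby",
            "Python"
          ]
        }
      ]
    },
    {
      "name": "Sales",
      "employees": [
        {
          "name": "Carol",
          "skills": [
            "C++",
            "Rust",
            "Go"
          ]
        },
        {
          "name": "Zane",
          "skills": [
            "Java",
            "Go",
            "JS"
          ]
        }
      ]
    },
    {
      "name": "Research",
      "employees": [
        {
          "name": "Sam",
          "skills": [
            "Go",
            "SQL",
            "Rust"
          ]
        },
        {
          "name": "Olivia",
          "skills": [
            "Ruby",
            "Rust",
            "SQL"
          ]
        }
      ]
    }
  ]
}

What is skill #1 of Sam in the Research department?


Path: departments[2].employees[0].skills[0]
Value: Go

ANSWER: Go


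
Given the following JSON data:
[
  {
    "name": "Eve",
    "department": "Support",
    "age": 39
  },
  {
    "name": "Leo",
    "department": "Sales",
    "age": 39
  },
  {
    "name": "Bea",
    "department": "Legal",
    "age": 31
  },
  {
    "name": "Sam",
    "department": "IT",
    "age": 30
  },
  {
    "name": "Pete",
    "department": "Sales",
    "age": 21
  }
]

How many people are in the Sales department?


Scanning records for department = Sales
  Record 1: Leo
  Record 4: Pete
Count: 2

ANSWER: 2


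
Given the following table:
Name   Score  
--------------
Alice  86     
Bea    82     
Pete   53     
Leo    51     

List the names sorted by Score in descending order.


Sorting by Score (descending):
  Alice: 86
  Bea: 82
  Pete: 53
  Leo: 51


ANSWER: Alice, Bea, Pete, Leo


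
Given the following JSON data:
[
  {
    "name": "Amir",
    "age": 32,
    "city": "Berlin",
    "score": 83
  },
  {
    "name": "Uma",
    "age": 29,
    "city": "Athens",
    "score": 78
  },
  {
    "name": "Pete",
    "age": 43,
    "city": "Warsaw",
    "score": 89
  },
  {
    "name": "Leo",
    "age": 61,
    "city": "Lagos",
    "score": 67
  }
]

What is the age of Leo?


Looking up record where name = Leo
Record index: 3
Field 'age' = 61

ANSWER: 61


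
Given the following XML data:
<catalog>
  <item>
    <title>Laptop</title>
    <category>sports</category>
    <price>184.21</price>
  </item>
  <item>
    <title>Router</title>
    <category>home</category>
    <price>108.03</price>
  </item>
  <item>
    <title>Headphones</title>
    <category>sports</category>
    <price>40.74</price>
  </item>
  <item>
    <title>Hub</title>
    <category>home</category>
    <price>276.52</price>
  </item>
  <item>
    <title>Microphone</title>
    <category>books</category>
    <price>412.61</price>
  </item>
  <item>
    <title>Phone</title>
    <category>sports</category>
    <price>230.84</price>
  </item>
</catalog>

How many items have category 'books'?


Scanning <item> elements for <category>books</category>:
  Item 5: Microphone -> MATCH
Count: 1

ANSWER: 1


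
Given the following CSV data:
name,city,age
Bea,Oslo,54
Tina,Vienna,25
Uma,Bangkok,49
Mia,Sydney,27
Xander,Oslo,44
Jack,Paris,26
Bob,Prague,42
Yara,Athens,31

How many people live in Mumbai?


Scanning city column for 'Mumbai':
Total matches: 0

ANSWER: 0


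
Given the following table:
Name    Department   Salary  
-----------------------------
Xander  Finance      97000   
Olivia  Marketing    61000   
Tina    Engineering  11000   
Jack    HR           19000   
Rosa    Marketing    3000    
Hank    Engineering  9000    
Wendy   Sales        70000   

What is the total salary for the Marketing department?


Marketing department members:
  Olivia: 61000
  Rosa: 3000
Total = 61000 + 3000 = 64000

ANSWER: 64000


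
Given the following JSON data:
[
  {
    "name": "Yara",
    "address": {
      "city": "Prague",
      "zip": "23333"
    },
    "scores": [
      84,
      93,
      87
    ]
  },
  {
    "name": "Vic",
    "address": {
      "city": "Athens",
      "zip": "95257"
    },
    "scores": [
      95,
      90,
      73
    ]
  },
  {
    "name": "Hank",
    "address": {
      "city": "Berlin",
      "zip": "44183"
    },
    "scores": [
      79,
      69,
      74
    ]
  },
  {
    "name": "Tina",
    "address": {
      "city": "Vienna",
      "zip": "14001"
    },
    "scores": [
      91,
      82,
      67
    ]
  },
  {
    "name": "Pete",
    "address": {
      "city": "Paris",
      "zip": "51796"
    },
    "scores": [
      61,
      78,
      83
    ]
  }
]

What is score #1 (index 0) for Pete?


Path: records[4].scores[0]
Value: 61

ANSWER: 61


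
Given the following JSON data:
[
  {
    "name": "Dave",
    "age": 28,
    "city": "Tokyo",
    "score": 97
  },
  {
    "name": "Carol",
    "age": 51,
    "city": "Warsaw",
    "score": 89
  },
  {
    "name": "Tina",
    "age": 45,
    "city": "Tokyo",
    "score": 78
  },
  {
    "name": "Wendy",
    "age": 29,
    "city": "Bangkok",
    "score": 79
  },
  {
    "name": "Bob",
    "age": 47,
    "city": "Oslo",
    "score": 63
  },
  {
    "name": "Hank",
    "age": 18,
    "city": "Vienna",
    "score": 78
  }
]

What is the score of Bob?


Looking up record where name = Bob
Record index: 4
Field 'score' = 63

ANSWER: 63


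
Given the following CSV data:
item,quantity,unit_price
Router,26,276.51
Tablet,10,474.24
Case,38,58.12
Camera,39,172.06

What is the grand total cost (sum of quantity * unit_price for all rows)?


Computing row totals:
  Router: 26 * 276.51 = 7189.26
  Tablet: 10 * 474.24 = 4742.4
  Case: 38 * 58.12 = 2208.56
  Camera: 39 * 172.06 = 6710.34
Grand total = 7189.26 + 4742.4 + 2208.56 + 6710.34 = 20850.56

ANSWER: 20850.56


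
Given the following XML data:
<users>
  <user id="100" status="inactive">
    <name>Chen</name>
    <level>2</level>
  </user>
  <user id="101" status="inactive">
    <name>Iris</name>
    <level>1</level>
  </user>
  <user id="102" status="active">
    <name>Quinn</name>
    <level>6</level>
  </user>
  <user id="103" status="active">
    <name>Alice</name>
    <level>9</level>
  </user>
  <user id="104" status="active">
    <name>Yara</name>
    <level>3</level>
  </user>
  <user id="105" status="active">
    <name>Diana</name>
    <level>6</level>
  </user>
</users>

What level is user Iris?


Finding user: Iris
<level>1</level>

ANSWER: 1


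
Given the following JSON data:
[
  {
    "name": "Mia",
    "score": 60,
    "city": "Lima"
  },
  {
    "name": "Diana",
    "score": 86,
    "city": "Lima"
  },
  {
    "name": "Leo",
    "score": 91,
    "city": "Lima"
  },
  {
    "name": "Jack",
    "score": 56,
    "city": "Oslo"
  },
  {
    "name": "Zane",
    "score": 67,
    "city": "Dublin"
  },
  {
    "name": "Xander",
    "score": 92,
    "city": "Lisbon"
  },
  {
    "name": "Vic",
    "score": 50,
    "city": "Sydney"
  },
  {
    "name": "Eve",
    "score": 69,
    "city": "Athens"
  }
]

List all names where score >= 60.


Filtering records where score >= 60:
  Mia (score=60) -> YES
  Diana (score=86) -> YES
  Leo (score=91) -> YES
  Jack (score=56) -> no
  Zane (score=67) -> YES
  Xander (score=92) -> YES
  Vic (score=50) -> no
  Eve (score=69) -> YES


ANSWER: Mia, Diana, Leo, Zane, Xander, Eve


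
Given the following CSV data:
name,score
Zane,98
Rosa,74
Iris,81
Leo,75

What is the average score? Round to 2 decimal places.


Scores: 98, 74, 81, 75
Sum = 328
Count = 4
Average = 328 / 4 = 82.00

ANSWER: 82.00


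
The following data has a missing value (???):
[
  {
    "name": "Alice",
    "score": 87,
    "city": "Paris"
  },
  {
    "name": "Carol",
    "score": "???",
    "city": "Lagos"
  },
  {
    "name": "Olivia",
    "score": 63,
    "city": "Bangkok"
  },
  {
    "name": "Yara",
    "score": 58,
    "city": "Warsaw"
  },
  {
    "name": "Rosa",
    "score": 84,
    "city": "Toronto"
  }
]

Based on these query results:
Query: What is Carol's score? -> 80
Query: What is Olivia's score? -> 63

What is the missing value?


The missing value is Carol's score
From query: Carol's score = 80

ANSWER: 80


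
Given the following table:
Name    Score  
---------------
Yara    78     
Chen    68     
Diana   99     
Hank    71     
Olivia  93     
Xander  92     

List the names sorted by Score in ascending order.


Sorting by Score (ascending):
  Chen: 68
  Hank: 71
  Yara: 78
  Xander: 92
  Olivia: 93
  Diana: 99


ANSWER: Chen, Hank, Yara, Xander, Olivia, Diana
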